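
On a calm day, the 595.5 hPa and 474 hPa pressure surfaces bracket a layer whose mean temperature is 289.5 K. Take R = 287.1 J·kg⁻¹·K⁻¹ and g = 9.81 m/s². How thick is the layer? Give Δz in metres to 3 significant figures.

Δz ≈ 1930 m

Hypsometric equation: Δz = (R T̄/g) ln(P₁/P₂).
R T̄/g = 287.1 × 289.5 / 9.81 = 8472.5 m.
ln(595.5/474) = ln(1.2563) = 0.22817.
Δz = 8472.5 × 0.22817 = 1933.2 m.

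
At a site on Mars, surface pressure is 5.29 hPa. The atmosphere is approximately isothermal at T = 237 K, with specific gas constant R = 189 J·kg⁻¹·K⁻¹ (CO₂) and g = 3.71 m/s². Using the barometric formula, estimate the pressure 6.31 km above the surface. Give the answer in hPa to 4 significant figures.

P ≈ 3.137 hPa

Scale height: H = RT/g = 189 × 237 / 3.71 = 12074 m.
Barometric formula: P = P₀ exp(−z/H).
z/H = 6310.0/12074 = 0.52261; exp(−0.52261) = 0.59297.
P = 5.29 × 0.59297 = 3.1368 hPa.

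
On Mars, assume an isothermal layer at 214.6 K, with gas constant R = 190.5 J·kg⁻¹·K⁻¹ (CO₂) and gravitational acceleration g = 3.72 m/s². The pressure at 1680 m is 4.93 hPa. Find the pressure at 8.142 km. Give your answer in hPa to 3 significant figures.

P ≈ 2.74 hPa

Scale height: H = RT/g = 190.5 × 214.6 / 3.72 = 10990 m.
Between two levels, P₂ = P₁ exp(−Δz/H) with Δz = z₂ − z₁.
Δz = 8142.0 − 1680.0 = 6462.0 m; Δz/H = 6462.0/10990 = 0.58799.
P₂ = 4.93 × exp(−0.58799) = 4.93 × 0.55544 = 2.7383 hPa.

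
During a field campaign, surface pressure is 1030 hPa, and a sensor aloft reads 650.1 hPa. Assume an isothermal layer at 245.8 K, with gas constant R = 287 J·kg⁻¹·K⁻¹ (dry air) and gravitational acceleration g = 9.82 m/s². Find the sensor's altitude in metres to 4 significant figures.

z ≈ 3306 m

Scale height: H = RT/g = 287 × 245.8 / 9.82 = 7183.8 m.
Invert the barometric formula: z = H ln(P₀/P).
P₀/P = 1030/650.1 = 1.5844; ln(1.5844) = 0.46021.
z = 7183.8 × 0.46021 = 3306.1 m.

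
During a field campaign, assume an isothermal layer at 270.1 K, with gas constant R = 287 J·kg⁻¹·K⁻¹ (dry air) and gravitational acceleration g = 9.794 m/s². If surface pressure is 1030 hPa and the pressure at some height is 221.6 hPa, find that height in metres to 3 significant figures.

z ≈ 12200 m

Scale height: H = RT/g = 287 × 270.1 / 9.794 = 7914.9 m.
Invert the barometric formula: z = H ln(P₀/P).
P₀/P = 1030/221.6 = 4.6480; ln(4.6480) = 1.5364.
z = 7914.9 × 1.5364 = 12160 m.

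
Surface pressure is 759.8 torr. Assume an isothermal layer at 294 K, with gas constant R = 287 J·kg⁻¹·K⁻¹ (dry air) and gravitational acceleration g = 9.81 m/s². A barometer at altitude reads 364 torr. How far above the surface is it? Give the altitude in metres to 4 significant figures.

z ≈ 6330 m

Scale height: H = RT/g = 287 × 294 / 9.81 = 8601.2 m.
Invert the barometric formula: z = H ln(P₀/P).
P₀/P = 759.8/364 = 2.0874; ln(2.0874) = 0.73592.
z = 8601.2 × 0.73592 = 6329.8 m.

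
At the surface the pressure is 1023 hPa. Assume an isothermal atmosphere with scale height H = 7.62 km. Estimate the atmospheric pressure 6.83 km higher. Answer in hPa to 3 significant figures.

Barometric formula: P = P₀ exp(−z/H).
z/H = 6830.0/7620.0 = 0.89633; exp(−0.89633) = 0.40806.
P = 1023 × 0.40806 = 417.45 hPa.

P ≈ 417 hPa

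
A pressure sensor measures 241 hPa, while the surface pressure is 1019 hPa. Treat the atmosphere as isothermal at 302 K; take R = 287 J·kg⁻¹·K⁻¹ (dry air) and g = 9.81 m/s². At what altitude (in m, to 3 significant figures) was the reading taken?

Scale height: H = RT/g = 287 × 302 / 9.81 = 8835.3 m.
Invert the barometric formula: z = H ln(P₀/P).
P₀/P = 1019/241 = 4.2282; ln(4.2282) = 1.4418.
z = 8835.3 × 1.4418 = 12739 m.

z ≈ 12700 m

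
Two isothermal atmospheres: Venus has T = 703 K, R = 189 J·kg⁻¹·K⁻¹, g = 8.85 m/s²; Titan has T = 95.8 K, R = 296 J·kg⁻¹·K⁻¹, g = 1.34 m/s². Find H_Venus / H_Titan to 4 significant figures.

H_Venus/H_Titan ≈ 0.7094

H = RT/g for each body.
H_Venus = 189 × 703 / 8.85 = 15013 m.
H_Titan = 296 × 95.8 / 1.34 = 21162 m.
H_Venus/H_Titan = 15013/21162 = 0.70943.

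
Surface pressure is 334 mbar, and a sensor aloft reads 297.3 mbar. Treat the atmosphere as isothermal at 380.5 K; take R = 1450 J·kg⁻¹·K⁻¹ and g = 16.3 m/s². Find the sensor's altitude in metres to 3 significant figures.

Scale height: H = RT/g = 1450 × 380.5 / 16.3 = 33848 m.
Invert the barometric formula: z = H ln(P₀/P).
P₀/P = 334/297.3 = 1.1234; ln(1.1234) = 0.11636.
z = 33848 × 0.11636 = 3938.6 m.

z ≈ 3940 m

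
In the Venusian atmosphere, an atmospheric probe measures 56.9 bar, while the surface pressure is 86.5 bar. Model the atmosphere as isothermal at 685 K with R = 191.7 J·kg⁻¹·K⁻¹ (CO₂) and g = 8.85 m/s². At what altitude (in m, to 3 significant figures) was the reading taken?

z ≈ 6210 m

Scale height: H = RT/g = 191.7 × 685 / 8.85 = 14838 m.
Invert the barometric formula: z = H ln(P₀/P).
P₀/P = 86.5/56.9 = 1.5202; ln(1.5202) = 0.41884.
z = 14838 × 0.41884 = 6214.7 m.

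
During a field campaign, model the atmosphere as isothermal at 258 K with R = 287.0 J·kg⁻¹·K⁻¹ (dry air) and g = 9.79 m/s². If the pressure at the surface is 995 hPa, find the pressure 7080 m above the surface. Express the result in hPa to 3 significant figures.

Scale height: H = RT/g = 287.0 × 258 / 9.79 = 7563.4 m.
Barometric formula: P = P₀ exp(−z/H).
z/H = 7080.0/7563.4 = 0.93609; exp(−0.93609) = 0.39216.
P = 995 × 0.39216 = 390.20 hPa.

P ≈ 390 hPa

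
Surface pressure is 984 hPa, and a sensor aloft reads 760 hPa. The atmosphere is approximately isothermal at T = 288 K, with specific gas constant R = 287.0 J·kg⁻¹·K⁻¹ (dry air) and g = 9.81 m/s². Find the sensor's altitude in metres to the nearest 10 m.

z ≈ 2180 m

Scale height: H = RT/g = 287.0 × 288 / 9.81 = 8425.7 m.
Invert the barometric formula: z = H ln(P₀/P).
P₀/P = 984/760 = 1.2947; ln(1.2947) = 0.25828.
z = 8425.7 × 0.25828 = 2176.2 m.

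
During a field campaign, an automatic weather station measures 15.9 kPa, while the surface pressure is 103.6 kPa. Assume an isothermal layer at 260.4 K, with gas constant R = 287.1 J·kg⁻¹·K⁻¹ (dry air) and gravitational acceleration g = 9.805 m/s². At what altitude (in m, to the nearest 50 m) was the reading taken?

Scale height: H = RT/g = 287.1 × 260.4 / 9.805 = 7624.8 m.
Invert the barometric formula: z = H ln(P₀/P).
P₀/P = 103.6/15.9 = 6.5157; ln(6.5157) = 1.8742.
z = 7624.8 × 1.8742 = 14290 m.

z ≈ 14300 m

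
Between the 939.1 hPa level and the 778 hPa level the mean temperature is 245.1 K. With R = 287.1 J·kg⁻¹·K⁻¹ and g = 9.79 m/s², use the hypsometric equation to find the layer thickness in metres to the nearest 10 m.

Hypsometric equation: Δz = (R T̄/g) ln(P₁/P₂).
R T̄/g = 287.1 × 245.1 / 9.79 = 7187.8 m.
ln(939.1/778) = ln(1.2071) = 0.18822.
Δz = 7187.8 × 0.18822 = 1352.9 m.

Δz ≈ 1350 m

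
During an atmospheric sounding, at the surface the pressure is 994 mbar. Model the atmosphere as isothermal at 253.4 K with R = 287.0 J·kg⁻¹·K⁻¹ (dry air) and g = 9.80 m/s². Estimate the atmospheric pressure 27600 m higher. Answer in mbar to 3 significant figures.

P ≈ 24.1 mbar

Scale height: H = RT/g = 287.0 × 253.4 / 9.80 = 7421.0 m.
Barometric formula: P = P₀ exp(−z/H).
z/H = 27600/7421.0 = 3.7192; exp(−3.7192) = 0.024253.
P = 994 × 0.024253 = 24.107 mbar.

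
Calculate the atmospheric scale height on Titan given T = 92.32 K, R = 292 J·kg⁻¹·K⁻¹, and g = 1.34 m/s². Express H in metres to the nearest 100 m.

H ≈ 20100 m

The scale height of an isothermal atmosphere is H = RT/g.
H = 292 × 92.32 / 1.34 = 26957/1.34 = 20117 m.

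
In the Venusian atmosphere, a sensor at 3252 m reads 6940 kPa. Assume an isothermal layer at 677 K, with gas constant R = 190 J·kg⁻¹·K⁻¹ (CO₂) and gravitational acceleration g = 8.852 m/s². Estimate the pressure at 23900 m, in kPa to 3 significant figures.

P ≈ 1680 kPa

Scale height: H = RT/g = 190 × 677 / 8.852 = 14531 m.
Between two levels, P₂ = P₁ exp(−Δz/H) with Δz = z₂ − z₁.
Δz = 23900 − 3252.0 = 20648 m; Δz/H = 20648/14531 = 1.4210.
P₂ = 6940 × exp(−1.4210) = 6940 × 0.24147 = 1675.8 kPa.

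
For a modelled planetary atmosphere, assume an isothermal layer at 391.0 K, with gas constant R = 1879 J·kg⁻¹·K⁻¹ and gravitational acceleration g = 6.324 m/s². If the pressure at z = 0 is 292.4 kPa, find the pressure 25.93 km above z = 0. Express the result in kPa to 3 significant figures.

Scale height: H = RT/g = 1879 × 391.0 / 6.324 = 116170 m.
Barometric formula: P = P₀ exp(−z/H).
z/H = 25930/116170 = 0.22321; exp(−0.22321) = 0.79995.
P = 292.4 × 0.79995 = 233.91 kPa.

P ≈ 234 kPa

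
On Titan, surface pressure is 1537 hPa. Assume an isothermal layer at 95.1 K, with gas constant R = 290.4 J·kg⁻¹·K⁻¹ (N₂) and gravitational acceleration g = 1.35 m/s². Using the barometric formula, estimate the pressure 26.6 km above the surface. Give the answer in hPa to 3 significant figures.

Scale height: H = RT/g = 290.4 × 95.1 / 1.35 = 20457 m.
Barometric formula: P = P₀ exp(−z/H).
z/H = 26600/20457 = 1.3003; exp(−1.3003) = 0.27245.
P = 1537 × 0.27245 = 418.76 hPa.

P ≈ 419 hPa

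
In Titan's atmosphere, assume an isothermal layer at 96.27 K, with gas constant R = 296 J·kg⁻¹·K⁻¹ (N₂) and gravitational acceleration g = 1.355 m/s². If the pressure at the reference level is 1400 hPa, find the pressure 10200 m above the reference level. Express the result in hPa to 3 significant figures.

Scale height: H = RT/g = 296 × 96.27 / 1.355 = 21030 m.
Barometric formula: P = P₀ exp(−z/H).
z/H = 10200/21030 = 0.48502; exp(−0.48502) = 0.61568.
P = 1400 × 0.61568 = 861.95 hPa.

P ≈ 862 hPa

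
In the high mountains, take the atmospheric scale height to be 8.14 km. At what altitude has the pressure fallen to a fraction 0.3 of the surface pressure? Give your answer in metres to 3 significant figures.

z ≈ 9800 m

Set P/P₀ = exp(−z/H) = 0.3, so z = −H ln(0.3).
−ln(0.3) = 1.2040; z = 8140.0 × 1.2040 = 9800.6 m.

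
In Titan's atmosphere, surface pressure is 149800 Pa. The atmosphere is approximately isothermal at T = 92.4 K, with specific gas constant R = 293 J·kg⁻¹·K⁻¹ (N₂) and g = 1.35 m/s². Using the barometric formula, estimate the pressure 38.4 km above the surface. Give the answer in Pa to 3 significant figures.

P ≈ 22100 Pa

Scale height: H = RT/g = 293 × 92.4 / 1.35 = 20054 m.
Barometric formula: P = P₀ exp(−z/H).
z/H = 38400/20054 = 1.9148; exp(−1.9148) = 0.14737.
P = 149800 × 0.14737 = 22076 Pa.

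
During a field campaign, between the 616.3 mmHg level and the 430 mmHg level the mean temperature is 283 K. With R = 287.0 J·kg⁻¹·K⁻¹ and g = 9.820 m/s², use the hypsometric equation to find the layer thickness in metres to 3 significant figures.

Hypsometric equation: Δz = (R T̄/g) ln(P₁/P₂).
R T̄/g = 287.0 × 283 / 9.820 = 8271.0 m.
ln(616.3/430) = ln(1.4333) = 0.35998.
Δz = 8271.0 × 0.35998 = 2977.4 m.

Δz ≈ 2980 m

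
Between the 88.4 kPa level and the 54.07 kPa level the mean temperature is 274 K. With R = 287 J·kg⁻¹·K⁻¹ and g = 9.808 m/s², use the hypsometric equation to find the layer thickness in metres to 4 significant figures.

Δz ≈ 3941 m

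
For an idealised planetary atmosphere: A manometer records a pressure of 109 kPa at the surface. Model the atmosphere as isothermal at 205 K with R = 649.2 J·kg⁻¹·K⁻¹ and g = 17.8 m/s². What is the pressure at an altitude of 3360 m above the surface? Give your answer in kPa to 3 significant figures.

P ≈ 69.5 kPa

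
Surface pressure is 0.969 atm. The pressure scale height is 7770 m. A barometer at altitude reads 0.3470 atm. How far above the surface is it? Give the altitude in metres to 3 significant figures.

z ≈ 7980 m

Invert the barometric formula: z = H ln(P₀/P).
P₀/P = 0.969/0.3470 = 2.7925; ln(2.7925) = 1.0269.
z = 7770.0 × 1.0269 = 7979.0 m.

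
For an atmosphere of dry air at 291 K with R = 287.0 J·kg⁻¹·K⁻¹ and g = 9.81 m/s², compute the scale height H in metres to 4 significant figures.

H ≈ 8513 m

The scale height of an isothermal atmosphere is H = RT/g.
H = 287.0 × 291 / 9.81 = 83517/9.81 = 8513.5 m.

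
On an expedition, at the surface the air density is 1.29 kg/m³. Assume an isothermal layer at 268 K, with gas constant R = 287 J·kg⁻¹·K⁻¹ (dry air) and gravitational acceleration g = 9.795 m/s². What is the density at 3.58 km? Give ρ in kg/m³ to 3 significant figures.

ρ ≈ 0.818 kg/m³

Scale height: H = RT/g = 287 × 268 / 9.795 = 7852.6 m.
In an isothermal atmosphere, density decays like pressure: ρ = ρ₀ exp(−z/H).
z/H = 3580.0/7852.6 = 0.45590; exp(−0.45590) = 0.63388.
ρ = 1.29 × 0.63388 = 0.81771 kg/m³.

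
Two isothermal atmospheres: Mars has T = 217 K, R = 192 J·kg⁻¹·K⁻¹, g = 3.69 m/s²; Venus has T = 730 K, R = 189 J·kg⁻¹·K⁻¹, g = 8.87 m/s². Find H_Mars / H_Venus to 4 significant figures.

H = RT/g for each body.
H_Mars = 192 × 217 / 3.69 = 11291 m.
H_Venus = 189 × 730 / 8.87 = 15555 m.
H_Mars/H_Venus = 11291/15555 = 0.72588.

H_Mars/H_Venus ≈ 0.7259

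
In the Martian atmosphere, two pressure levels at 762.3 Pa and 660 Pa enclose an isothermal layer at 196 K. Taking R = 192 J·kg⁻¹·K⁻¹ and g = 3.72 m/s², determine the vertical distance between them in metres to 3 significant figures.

Δz ≈ 1460 m

Hypsometric equation: Δz = (R T̄/g) ln(P₁/P₂).
R T̄/g = 192 × 196 / 3.72 = 10116 m.
ln(762.3/660) = ln(1.1550) = 0.14410.
Δz = 10116 × 0.14410 = 1457.7 m.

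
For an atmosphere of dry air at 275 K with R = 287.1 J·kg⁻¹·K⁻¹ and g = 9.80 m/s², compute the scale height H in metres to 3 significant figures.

H ≈ 8060 m

The scale height of an isothermal atmosphere is H = RT/g.
H = 287.1 × 275 / 9.80 = 78952/9.80 = 8056.3 m.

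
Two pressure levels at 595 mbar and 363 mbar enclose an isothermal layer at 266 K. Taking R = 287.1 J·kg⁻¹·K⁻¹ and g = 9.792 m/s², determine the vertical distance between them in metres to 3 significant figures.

Δz ≈ 3850 m

Hypsometric equation: Δz = (R T̄/g) ln(P₁/P₂).
R T̄/g = 287.1 × 266 / 9.792 = 7799.1 m.
ln(595/363) = ln(1.6391) = 0.49415.
Δz = 7799.1 × 0.49415 = 3853.9 m.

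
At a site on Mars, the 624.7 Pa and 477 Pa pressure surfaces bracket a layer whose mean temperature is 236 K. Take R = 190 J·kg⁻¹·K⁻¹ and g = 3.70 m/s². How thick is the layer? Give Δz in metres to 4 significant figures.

Δz ≈ 3269 m

Hypsometric equation: Δz = (R T̄/g) ln(P₁/P₂).
R T̄/g = 190 × 236 / 3.70 = 12119 m.
ln(624.7/477) = ln(1.3096) = 0.26972.
Δz = 12119 × 0.26972 = 3268.7 m.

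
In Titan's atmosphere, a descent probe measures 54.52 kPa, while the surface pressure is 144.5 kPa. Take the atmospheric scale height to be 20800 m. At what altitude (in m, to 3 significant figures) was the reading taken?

Invert the barometric formula: z = H ln(P₀/P).
P₀/P = 144.5/54.52 = 2.6504; ln(2.6504) = 0.97471.
z = 20800 × 0.97471 = 20274 m.

z ≈ 20300 m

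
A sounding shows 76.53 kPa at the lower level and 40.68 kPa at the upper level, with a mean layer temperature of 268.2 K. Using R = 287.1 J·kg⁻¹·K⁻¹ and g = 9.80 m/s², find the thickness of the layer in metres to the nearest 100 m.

Hypsometric equation: Δz = (R T̄/g) ln(P₁/P₂).
R T̄/g = 287.1 × 268.2 / 9.80 = 7857.2 m.
ln(76.53/40.68) = ln(1.8813) = 0.63196.
Δz = 7857.2 × 0.63196 = 4965.4 m.

Δz ≈ 5000 m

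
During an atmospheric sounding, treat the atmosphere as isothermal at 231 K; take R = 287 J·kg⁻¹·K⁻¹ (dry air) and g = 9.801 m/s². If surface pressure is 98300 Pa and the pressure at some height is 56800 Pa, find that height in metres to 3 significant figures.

Scale height: H = RT/g = 287 × 231 / 9.801 = 6764.3 m.
Invert the barometric formula: z = H ln(P₀/P).
P₀/P = 98300/56800 = 1.7306; ln(1.7306) = 0.54847.
z = 6764.3 × 0.54847 = 3710.0 m.

z ≈ 3710 m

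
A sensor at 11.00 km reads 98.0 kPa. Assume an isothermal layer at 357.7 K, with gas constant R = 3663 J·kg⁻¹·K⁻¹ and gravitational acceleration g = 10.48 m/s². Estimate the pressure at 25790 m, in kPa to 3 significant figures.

P ≈ 87.1 kPa

Scale height: H = RT/g = 3663 × 357.7 / 10.48 = 125020 m.
Between two levels, P₂ = P₁ exp(−Δz/H) with Δz = z₂ − z₁.
Δz = 25790 − 11000 = 14790 m; Δz/H = 14790/125020 = 0.11830.
P₂ = 98.0 × exp(−0.11830) = 98.0 × 0.88843 = 87.066 kPa.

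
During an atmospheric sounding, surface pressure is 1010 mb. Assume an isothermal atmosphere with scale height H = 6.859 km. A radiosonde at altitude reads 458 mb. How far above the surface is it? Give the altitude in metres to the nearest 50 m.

z ≈ 5400 m

Invert the barometric formula: z = H ln(P₀/P).
P₀/P = 1010/458 = 2.2052; ln(2.2052) = 0.79082.
z = 6859.0 × 0.79082 = 5424.2 m.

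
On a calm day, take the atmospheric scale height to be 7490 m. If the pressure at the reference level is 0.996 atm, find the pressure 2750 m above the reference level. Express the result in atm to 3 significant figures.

P ≈ 0.690 atm

Barometric formula: P = P₀ exp(−z/H).
z/H = 2750.0/7490.0 = 0.36716; exp(−0.36716) = 0.69270.
P = 0.996 × 0.69270 = 0.68993 atm.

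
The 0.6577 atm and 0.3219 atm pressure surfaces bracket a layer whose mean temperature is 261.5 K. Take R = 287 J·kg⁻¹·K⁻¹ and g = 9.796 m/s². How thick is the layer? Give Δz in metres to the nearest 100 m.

Hypsometric equation: Δz = (R T̄/g) ln(P₁/P₂).
R T̄/g = 287 × 261.5 / 9.796 = 7661.3 m.
ln(0.6577/0.3219) = ln(2.0432) = 0.71452.
Δz = 7661.3 × 0.71452 = 5474.2 m.

Δz ≈ 5500 m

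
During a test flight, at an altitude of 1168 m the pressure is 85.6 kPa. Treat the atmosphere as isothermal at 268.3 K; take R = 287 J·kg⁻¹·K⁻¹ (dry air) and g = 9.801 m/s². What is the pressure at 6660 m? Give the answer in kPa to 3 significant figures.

P ≈ 42.5 kPa

Scale height: H = RT/g = 287 × 268.3 / 9.801 = 7856.6 m.
Between two levels, P₂ = P₁ exp(−Δz/H) with Δz = z₂ − z₁.
Δz = 6660.0 − 1168.0 = 5492.0 m; Δz/H = 5492.0/7856.6 = 0.69903.
P₂ = 85.6 × exp(−0.69903) = 85.6 × 0.49707 = 42.549 kPa.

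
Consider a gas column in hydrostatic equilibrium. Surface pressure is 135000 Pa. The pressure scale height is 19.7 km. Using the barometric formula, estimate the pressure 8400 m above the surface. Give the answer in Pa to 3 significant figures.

Barometric formula: P = P₀ exp(−z/H).
z/H = 8400.0/19700 = 0.42640; exp(−0.42640) = 0.65286.
P = 135000 × 0.65286 = 88136 Pa.

P ≈ 88100 Pa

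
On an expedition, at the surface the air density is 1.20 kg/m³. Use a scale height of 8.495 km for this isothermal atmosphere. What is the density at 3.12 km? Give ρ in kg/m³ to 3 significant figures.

ρ ≈ 0.831 kg/m³

In an isothermal atmosphere, density decays like pressure: ρ = ρ₀ exp(−z/H).
z/H = 3120.0/8495.0 = 0.36727; exp(−0.36727) = 0.69262.
ρ = 1.20 × 0.69262 = 0.83114 kg/m³.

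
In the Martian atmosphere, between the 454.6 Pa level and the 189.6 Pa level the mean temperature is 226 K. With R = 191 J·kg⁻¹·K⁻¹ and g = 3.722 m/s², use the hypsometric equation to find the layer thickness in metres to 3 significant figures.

Hypsometric equation: Δz = (R T̄/g) ln(P₁/P₂).
R T̄/g = 191 × 226 / 3.722 = 11598 m.
ln(454.6/189.6) = ln(2.3977) = 0.87451.
Δz = 11598 × 0.87451 = 10143 m.

Δz ≈ 10100 m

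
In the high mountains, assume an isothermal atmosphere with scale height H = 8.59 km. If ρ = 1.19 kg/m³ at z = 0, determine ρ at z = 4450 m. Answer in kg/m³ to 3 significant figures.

In an isothermal atmosphere, density decays like pressure: ρ = ρ₀ exp(−z/H).
z/H = 4450.0/8590.0 = 0.51804; exp(−0.51804) = 0.59569.
ρ = 1.19 × 0.59569 = 0.70887 kg/m³.

ρ ≈ 0.709 kg/m³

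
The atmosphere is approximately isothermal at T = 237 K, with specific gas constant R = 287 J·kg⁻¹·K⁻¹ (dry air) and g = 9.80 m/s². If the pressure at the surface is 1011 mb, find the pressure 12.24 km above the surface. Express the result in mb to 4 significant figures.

P ≈ 173.3 mb

Scale height: H = RT/g = 287 × 237 / 9.80 = 6940.7 m.
Barometric formula: P = P₀ exp(−z/H).
z/H = 12240/6940.7 = 1.7635; exp(−1.7635) = 0.17144.
P = 1011 × 0.17144 = 173.33 mb.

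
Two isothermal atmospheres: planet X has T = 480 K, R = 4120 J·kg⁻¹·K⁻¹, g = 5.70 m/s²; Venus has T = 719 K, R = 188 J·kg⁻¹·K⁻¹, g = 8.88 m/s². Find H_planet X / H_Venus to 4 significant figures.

H = RT/g for each body.
H_planet X = 4120 × 480 / 5.70 = 346950 m.
H_Venus = 188 × 719 / 8.88 = 15222 m.
H_planet X/H_Venus = 346950/15222 = 22.793.

H_planet X/H_Venus ≈ 22.79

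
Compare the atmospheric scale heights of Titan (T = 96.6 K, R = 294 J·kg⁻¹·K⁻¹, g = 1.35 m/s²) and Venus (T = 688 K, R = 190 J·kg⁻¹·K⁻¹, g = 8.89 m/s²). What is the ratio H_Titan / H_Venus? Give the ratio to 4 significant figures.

H_Titan/H_Venus ≈ 1.431

H = RT/g for each body.
H_Titan = 294 × 96.6 / 1.35 = 21037 m.
H_Venus = 190 × 688 / 8.89 = 14704 m.
H_Titan/H_Venus = 21037/14704 = 1.4307.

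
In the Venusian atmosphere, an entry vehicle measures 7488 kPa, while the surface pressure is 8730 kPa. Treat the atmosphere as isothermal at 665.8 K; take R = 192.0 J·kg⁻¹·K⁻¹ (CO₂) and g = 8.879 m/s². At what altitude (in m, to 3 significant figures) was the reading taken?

Scale height: H = RT/g = 192.0 × 665.8 / 8.879 = 14397 m.
Invert the barometric formula: z = H ln(P₀/P).
P₀/P = 8730/7488 = 1.1659; ln(1.1659) = 0.15349.
z = 14397 × 0.15349 = 2209.8 m.

z ≈ 2210 m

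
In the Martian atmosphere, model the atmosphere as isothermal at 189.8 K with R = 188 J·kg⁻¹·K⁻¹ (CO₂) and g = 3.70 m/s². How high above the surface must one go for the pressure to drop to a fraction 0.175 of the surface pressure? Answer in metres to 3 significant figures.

Scale height: H = RT/g = 188 × 189.8 / 3.70 = 9643.9 m.
Set P/P₀ = exp(−z/H) = 0.175, so z = −H ln(0.175).
−ln(0.175) = 1.7430; z = 9643.9 × 1.7430 = 16809 m.

z ≈ 16800 m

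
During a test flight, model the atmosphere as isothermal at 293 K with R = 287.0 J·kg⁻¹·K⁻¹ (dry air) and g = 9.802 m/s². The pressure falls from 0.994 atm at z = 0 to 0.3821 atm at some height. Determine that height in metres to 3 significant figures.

Scale height: H = RT/g = 287.0 × 293 / 9.802 = 8579.0 m.
Invert the barometric formula: z = H ln(P₀/P).
P₀/P = 0.994/0.3821 = 2.6014; ln(2.6014) = 0.95605.
z = 8579.0 × 0.95605 = 8202.0 m.

z ≈ 8200 m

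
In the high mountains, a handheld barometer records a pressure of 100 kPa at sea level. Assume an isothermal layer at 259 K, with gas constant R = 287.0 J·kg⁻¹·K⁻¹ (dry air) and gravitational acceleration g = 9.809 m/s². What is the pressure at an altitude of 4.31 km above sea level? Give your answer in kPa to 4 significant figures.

Scale height: H = RT/g = 287.0 × 259 / 9.809 = 7578.0 m.
Barometric formula: P = P₀ exp(−z/H).
z/H = 4310.0/7578.0 = 0.56875; exp(−0.56875) = 0.56623.
P = 100 × 0.56623 = 56.623 kPa.

P ≈ 56.62 kPa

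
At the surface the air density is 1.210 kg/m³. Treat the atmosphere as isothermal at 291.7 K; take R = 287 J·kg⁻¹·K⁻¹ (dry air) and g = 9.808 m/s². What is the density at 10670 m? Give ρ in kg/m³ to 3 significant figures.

ρ ≈ 0.347 kg/m³

Scale height: H = RT/g = 287 × 291.7 / 9.808 = 8535.7 m.
In an isothermal atmosphere, density decays like pressure: ρ = ρ₀ exp(−z/H).
z/H = 10670/8535.7 = 1.2500; exp(−1.2500) = 0.28650.
ρ = 1.210 × 0.28650 = 0.34666 kg/m³.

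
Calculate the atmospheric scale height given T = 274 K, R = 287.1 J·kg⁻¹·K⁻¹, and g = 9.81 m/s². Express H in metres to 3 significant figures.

H ≈ 8020 m

The scale height of an isothermal atmosphere is H = RT/g.
H = 287.1 × 274 / 9.81 = 78665/9.81 = 8018.9 m.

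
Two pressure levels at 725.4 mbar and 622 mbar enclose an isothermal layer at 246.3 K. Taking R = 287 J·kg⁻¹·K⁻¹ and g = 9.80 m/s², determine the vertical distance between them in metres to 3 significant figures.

Δz ≈ 1110 m

Hypsometric equation: Δz = (R T̄/g) ln(P₁/P₂).
R T̄/g = 287 × 246.3 / 9.80 = 7213.1 m.
ln(725.4/622) = ln(1.1662) = 0.15375.
Δz = 7213.1 × 0.15375 = 1109.0 m.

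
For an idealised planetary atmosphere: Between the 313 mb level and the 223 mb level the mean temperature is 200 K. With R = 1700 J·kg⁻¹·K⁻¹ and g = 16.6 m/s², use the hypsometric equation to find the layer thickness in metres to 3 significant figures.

Hypsometric equation: Δz = (R T̄/g) ln(P₁/P₂).
R T̄/g = 1700 × 200 / 16.6 = 20482 m.
ln(313/223) = ln(1.4036) = 0.33904.
Δz = 20482 × 0.33904 = 6944.2 m.

Δz ≈ 6940 m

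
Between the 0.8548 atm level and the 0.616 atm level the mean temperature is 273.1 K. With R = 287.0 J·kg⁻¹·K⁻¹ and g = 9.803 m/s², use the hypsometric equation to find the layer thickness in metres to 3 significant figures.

Δz ≈ 2620 m

Hypsometric equation: Δz = (R T̄/g) ln(P₁/P₂).
R T̄/g = 287.0 × 273.1 / 9.803 = 7995.5 m.
ln(0.8548/0.616) = ln(1.3877) = 0.32765.
Δz = 7995.5 × 0.32765 = 2619.7 m.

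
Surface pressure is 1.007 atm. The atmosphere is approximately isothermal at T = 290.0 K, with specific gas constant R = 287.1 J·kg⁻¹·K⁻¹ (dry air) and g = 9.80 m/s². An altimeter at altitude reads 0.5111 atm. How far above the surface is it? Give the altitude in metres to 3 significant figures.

Scale height: H = RT/g = 287.1 × 290.0 / 9.80 = 8495.8 m.
Invert the barometric formula: z = H ln(P₀/P).
P₀/P = 1.007/0.5111 = 1.9703; ln(1.9703) = 0.67819.
z = 8495.8 × 0.67819 = 5761.8 m.

z ≈ 5760 m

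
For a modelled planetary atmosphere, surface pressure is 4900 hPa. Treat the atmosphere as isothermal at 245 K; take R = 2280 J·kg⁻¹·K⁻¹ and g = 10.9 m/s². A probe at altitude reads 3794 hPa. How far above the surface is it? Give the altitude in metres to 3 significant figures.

Scale height: H = RT/g = 2280 × 245 / 10.9 = 51248 m.
Invert the barometric formula: z = H ln(P₀/P).
P₀/P = 4900/3794 = 1.2915; ln(1.2915) = 0.25580.
z = 51248 × 0.25580 = 13109 m.

z ≈ 13100 m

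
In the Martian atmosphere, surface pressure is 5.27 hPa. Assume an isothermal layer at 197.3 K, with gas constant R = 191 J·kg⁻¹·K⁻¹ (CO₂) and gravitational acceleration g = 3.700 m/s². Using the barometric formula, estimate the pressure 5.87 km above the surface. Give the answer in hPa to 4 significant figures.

P ≈ 2.961 hPa

Scale height: H = RT/g = 191 × 197.3 / 3.700 = 10185 m.
Barometric formula: P = P₀ exp(−z/H).
z/H = 5870.0/10185 = 0.57634; exp(−0.57634) = 0.56195.
P = 5.27 × 0.56195 = 2.9615 hPa.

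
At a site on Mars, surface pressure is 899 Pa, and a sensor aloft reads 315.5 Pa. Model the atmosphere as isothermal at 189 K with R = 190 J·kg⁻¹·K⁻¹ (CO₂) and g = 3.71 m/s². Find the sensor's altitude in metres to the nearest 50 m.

Scale height: H = RT/g = 190 × 189 / 3.71 = 9679.2 m.
Invert the barometric formula: z = H ln(P₀/P).
P₀/P = 899/315.5 = 2.8494; ln(2.8494) = 1.0471.
z = 9679.2 × 1.0471 = 10135 m.

z ≈ 10150 m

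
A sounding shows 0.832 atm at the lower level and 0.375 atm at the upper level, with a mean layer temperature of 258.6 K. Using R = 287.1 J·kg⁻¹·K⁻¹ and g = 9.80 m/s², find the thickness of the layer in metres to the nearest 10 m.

Hypsometric equation: Δz = (R T̄/g) ln(P₁/P₂).
R T̄/g = 287.1 × 258.6 / 9.80 = 7575.9 m.
ln(0.832/0.375) = ln(2.2187) = 0.79692.
Δz = 7575.9 × 0.79692 = 6037.4 m.

Δz ≈ 6040 m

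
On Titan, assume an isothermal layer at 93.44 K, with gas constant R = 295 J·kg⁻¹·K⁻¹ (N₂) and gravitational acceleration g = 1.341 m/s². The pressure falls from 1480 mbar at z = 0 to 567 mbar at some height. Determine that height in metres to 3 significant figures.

z ≈ 19700 m

Scale height: H = RT/g = 295 × 93.44 / 1.341 = 20555 m.
Invert the barometric formula: z = H ln(P₀/P).
P₀/P = 1480/567 = 2.6102; ln(2.6102) = 0.95943.
z = 20555 × 0.95943 = 19721 m.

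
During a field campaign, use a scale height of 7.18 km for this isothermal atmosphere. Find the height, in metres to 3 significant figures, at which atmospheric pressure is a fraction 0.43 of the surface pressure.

Set P/P₀ = exp(−z/H) = 0.43, so z = −H ln(0.43).
−ln(0.43) = 0.84397; z = 7180.0 × 0.84397 = 6059.7 m.

z ≈ 6060 m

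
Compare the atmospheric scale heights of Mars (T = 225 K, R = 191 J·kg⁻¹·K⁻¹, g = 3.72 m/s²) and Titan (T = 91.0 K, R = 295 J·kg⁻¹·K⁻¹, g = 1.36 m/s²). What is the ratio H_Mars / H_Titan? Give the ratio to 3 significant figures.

H_Mars/H_Titan ≈ 0.585

H = RT/g for each body.
H_Mars = 191 × 225 / 3.72 = 11552 m.
H_Titan = 295 × 91.0 / 1.36 = 19739 m.
H_Mars/H_Titan = 11552/19739 = 0.58524.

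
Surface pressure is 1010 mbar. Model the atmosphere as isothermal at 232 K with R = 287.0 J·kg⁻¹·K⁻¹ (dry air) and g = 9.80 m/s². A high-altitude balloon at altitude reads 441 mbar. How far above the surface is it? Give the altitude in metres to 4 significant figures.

Scale height: H = RT/g = 287.0 × 232 / 9.80 = 6794.3 m.
Invert the barometric formula: z = H ln(P₀/P).
P₀/P = 1010/441 = 2.2902; ln(2.2902) = 0.82864.
z = 6794.3 × 0.82864 = 5630.0 m.

z ≈ 5630 m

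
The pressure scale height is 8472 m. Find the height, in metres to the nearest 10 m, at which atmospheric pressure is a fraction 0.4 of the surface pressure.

Set P/P₀ = exp(−z/H) = 0.4, so z = −H ln(0.4).
−ln(0.4) = 0.91629; z = 8472.0 × 0.91629 = 7762.8 m.

z ≈ 7760 m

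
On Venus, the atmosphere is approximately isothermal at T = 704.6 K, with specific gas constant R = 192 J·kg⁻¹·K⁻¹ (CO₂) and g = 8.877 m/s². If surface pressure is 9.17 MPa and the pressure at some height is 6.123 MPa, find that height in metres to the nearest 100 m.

z ≈ 6200 m

Scale height: H = RT/g = 192 × 704.6 / 8.877 = 15240 m.
Invert the barometric formula: z = H ln(P₀/P).
P₀/P = 9.17/6.123 = 1.4976; ln(1.4976) = 0.40386.
z = 15240 × 0.40386 = 6154.8 m.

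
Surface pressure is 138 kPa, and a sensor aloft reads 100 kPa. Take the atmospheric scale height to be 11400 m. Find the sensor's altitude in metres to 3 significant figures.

Invert the barometric formula: z = H ln(P₀/P).
P₀/P = 138/100 = 1.3800; ln(1.3800) = 0.32208.
z = 11400 × 0.32208 = 3671.7 m.

z ≈ 3670 m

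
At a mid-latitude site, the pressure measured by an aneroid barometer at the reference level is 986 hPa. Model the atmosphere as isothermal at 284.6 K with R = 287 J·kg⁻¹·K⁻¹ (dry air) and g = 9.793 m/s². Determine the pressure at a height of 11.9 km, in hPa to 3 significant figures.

Scale height: H = RT/g = 287 × 284.6 / 9.793 = 8340.7 m.
Barometric formula: P = P₀ exp(−z/H).
z/H = 11900/8340.7 = 1.4267; exp(−1.4267) = 0.24010.
P = 986 × 0.24010 = 236.74 hPa.

P ≈ 237 hPa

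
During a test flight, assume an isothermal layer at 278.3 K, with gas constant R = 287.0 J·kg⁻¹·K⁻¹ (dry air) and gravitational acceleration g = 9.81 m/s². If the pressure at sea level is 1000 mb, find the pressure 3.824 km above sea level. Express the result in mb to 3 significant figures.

Scale height: H = RT/g = 287.0 × 278.3 / 9.81 = 8141.9 m.
Barometric formula: P = P₀ exp(−z/H).
z/H = 3824.0/8141.9 = 0.46967; exp(−0.46967) = 0.62521.
P = 1000 × 0.62521 = 625.21 mb.

P ≈ 625 mb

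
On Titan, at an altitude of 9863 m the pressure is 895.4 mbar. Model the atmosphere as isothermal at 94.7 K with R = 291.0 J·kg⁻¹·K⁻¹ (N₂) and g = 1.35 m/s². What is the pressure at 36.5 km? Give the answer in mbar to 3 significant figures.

Scale height: H = RT/g = 291.0 × 94.7 / 1.35 = 20413 m.
Between two levels, P₂ = P₁ exp(−Δz/H) with Δz = z₂ − z₁.
Δz = 36500 − 9863.0 = 26637 m; Δz/H = 26637/20413 = 1.3049.
P₂ = 895.4 × exp(−1.3049) = 895.4 × 0.27120 = 242.83 mbar.

P ≈ 243 mbar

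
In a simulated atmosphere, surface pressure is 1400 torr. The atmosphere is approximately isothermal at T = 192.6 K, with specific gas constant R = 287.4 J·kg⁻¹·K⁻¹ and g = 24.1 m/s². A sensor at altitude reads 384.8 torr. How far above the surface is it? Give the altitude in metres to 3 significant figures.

z ≈ 2970 m

Scale height: H = RT/g = 287.4 × 192.6 / 24.1 = 2296.8 m.
Invert the barometric formula: z = H ln(P₀/P).
P₀/P = 1400/384.8 = 3.6383; ln(3.6383) = 1.2915.
z = 2296.8 × 1.2915 = 2966.3 m.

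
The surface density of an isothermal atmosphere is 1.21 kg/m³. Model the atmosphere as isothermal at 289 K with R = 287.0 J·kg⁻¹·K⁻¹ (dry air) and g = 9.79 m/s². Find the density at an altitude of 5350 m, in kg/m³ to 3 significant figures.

Scale height: H = RT/g = 287.0 × 289 / 9.79 = 8472.2 m.
In an isothermal atmosphere, density decays like pressure: ρ = ρ₀ exp(−z/H).
z/H = 5350.0/8472.2 = 0.63148; exp(−0.63148) = 0.53180.
ρ = 1.21 × 0.53180 = 0.64348 kg/m³.

ρ ≈ 0.643 kg/m³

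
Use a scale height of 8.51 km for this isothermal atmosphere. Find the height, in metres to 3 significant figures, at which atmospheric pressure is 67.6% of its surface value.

Set P/P₀ = exp(−z/H) = 0.676, so z = −H ln(0.676).
−ln(0.676) = 0.39156; z = 8510.0 × 0.39156 = 3332.2 m.

z ≈ 3330 m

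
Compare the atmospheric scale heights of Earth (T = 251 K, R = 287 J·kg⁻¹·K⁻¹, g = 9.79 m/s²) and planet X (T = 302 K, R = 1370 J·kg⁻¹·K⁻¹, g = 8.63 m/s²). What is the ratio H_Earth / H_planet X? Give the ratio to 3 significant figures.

H = RT/g for each body.
H_Earth = 287 × 251 / 9.79 = 7358.2 m.
H_planet X = 1370 × 302 / 8.63 = 47942 m.
H_Earth/H_planet X = 7358.2/47942 = 0.15348.

H_Earth/H_planet X ≈ 0.153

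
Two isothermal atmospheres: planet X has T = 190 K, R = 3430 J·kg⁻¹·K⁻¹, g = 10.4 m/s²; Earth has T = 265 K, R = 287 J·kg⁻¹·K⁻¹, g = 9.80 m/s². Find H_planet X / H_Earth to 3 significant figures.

H_planet X/H_Earth ≈ 8.07

H = RT/g for each body.
H_planet X = 3430 × 190 / 10.4 = 62663 m.
H_Earth = 287 × 265 / 9.80 = 7760.7 m.
H_planet X/H_Earth = 62663/7760.7 = 8.0744.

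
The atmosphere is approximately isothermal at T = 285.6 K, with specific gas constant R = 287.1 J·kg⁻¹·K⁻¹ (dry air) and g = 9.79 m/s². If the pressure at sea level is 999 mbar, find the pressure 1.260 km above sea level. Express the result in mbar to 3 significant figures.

P ≈ 859 mbar

Scale height: H = RT/g = 287.1 × 285.6 / 9.79 = 8375.5 m.
Barometric formula: P = P₀ exp(−z/H).
z/H = 1260.0/8375.5 = 0.15044; exp(−0.15044) = 0.86033.
P = 999 × 0.86033 = 859.47 mbar.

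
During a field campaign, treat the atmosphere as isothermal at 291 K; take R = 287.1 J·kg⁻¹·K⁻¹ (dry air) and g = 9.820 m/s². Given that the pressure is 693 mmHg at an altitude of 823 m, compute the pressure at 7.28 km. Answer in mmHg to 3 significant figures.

P ≈ 324 mmHg

Scale height: H = RT/g = 287.1 × 291 / 9.820 = 8507.7 m.
Between two levels, P₂ = P₁ exp(−Δz/H) with Δz = z₂ − z₁.
Δz = 7280.0 − 823.00 = 6457.0 m; Δz/H = 6457.0/8507.7 = 0.75896.
P₂ = 693 × exp(−0.75896) = 693 × 0.46815 = 324.43 mmHg.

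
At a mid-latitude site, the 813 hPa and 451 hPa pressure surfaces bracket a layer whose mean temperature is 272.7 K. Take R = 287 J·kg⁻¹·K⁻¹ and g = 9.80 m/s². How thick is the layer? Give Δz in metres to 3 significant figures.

Δz ≈ 4710 m

Hypsometric equation: Δz = (R T̄/g) ln(P₁/P₂).
R T̄/g = 287 × 272.7 / 9.80 = 7986.2 m.
ln(813/451) = ln(1.8027) = 0.58929.
Δz = 7986.2 × 0.58929 = 4706.2 m.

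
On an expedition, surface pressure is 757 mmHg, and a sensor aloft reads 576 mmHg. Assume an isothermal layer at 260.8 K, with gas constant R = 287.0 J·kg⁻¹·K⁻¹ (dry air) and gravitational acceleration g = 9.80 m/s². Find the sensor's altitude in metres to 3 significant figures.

Scale height: H = RT/g = 287.0 × 260.8 / 9.80 = 7637.7 m.
Invert the barometric formula: z = H ln(P₀/P).
P₀/P = 757/576 = 1.3142; ln(1.3142) = 0.27323.
z = 7637.7 × 0.27323 = 2086.8 m.

z ≈ 2090 m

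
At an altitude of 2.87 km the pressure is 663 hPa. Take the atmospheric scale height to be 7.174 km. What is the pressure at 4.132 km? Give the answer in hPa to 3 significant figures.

Between two levels, P₂ = P₁ exp(−Δz/H) with Δz = z₂ − z₁.
Δz = 4132.0 − 2870.0 = 1262.0 m; Δz/H = 1262.0/7174.0 = 0.17591.
P₂ = 663 × exp(−0.17591) = 663 × 0.83869 = 556.05 hPa.

P ≈ 556 hPa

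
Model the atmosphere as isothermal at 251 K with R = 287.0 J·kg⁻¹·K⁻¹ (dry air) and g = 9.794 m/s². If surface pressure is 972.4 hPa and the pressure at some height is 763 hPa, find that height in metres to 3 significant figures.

Scale height: H = RT/g = 287.0 × 251 / 9.794 = 7355.2 m.
Invert the barometric formula: z = H ln(P₀/P).
P₀/P = 972.4/763 = 1.2744; ln(1.2744) = 0.24248.
z = 7355.2 × 0.24248 = 1783.5 m.

z ≈ 1780 m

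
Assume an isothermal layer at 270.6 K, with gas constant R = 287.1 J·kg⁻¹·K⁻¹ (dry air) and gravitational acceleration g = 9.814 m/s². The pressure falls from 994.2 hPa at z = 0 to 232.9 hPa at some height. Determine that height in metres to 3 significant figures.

Scale height: H = RT/g = 287.1 × 270.6 / 9.814 = 7916.2 m.
Invert the barometric formula: z = H ln(P₀/P).
P₀/P = 994.2/232.9 = 4.2688; ln(4.2688) = 1.4513.
z = 7916.2 × 1.4513 = 11489 m.

z ≈ 11500 m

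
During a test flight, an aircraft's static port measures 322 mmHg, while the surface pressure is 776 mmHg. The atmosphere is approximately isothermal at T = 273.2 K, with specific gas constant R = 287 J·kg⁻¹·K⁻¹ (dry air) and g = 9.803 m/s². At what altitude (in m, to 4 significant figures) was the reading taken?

z ≈ 7035 m

Scale height: H = RT/g = 287 × 273.2 / 9.803 = 7998.4 m.
Invert the barometric formula: z = H ln(P₀/P).
P₀/P = 776/322 = 2.4099; ln(2.4099) = 0.87959.
z = 7998.4 × 0.87959 = 7035.3 m.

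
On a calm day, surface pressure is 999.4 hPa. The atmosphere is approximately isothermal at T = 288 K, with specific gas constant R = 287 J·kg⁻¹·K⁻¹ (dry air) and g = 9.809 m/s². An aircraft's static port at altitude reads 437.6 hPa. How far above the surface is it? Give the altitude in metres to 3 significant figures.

z ≈ 6960 m

Scale height: H = RT/g = 287 × 288 / 9.809 = 8426.5 m.
Invert the barometric formula: z = H ln(P₀/P).
P₀/P = 999.4/437.6 = 2.2838; ln(2.2838) = 0.82584.
z = 8426.5 × 0.82584 = 6958.9 m.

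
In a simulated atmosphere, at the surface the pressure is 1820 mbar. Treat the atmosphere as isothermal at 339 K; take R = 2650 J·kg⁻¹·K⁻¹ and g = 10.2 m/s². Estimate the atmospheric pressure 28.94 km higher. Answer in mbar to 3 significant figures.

P ≈ 1310 mbar

Scale height: H = RT/g = 2650 × 339 / 10.2 = 88074 m.
Barometric formula: P = P₀ exp(−z/H).
z/H = 28940/88074 = 0.32859; exp(−0.32859) = 0.71994.
P = 1820 × 0.71994 = 1310.3 mbar.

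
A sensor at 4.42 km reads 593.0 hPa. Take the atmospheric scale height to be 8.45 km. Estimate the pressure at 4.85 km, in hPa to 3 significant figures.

P ≈ 564 hPa

Between two levels, P₂ = P₁ exp(−Δz/H) with Δz = z₂ − z₁.
Δz = 4850.0 − 4420.0 = 430.00 m; Δz/H = 430.00/8450.0 = 0.050888.
P₂ = 593.0 × exp(−0.050888) = 593.0 × 0.95039 = 563.58 hPa.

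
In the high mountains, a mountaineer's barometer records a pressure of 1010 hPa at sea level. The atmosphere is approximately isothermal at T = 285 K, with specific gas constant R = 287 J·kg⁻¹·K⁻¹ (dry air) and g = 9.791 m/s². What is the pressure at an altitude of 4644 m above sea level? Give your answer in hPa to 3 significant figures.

Scale height: H = RT/g = 287 × 285 / 9.791 = 8354.1 m.
Barometric formula: P = P₀ exp(−z/H).
z/H = 4644.0/8354.1 = 0.55589; exp(−0.55589) = 0.57356.
P = 1010 × 0.57356 = 579.30 hPa.

P ≈ 579 hPa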